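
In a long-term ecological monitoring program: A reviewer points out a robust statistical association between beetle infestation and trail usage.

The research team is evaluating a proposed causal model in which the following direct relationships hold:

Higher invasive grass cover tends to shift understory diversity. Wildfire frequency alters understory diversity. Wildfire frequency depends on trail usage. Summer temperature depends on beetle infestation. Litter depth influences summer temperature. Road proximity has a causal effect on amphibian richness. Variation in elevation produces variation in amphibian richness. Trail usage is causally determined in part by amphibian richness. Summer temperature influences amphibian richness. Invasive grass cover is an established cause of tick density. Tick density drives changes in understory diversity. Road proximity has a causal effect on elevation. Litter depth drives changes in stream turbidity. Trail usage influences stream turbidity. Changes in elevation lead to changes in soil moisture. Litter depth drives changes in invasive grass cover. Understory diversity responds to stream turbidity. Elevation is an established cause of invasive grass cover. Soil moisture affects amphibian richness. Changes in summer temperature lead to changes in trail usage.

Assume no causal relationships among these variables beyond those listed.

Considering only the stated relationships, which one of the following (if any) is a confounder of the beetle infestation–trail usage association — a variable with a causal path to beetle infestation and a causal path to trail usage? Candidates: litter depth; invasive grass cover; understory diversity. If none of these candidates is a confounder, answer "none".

None of the listed candidates has causal paths to both beetle infestation and trail usage in the stated relationships, so none is a common cause.

none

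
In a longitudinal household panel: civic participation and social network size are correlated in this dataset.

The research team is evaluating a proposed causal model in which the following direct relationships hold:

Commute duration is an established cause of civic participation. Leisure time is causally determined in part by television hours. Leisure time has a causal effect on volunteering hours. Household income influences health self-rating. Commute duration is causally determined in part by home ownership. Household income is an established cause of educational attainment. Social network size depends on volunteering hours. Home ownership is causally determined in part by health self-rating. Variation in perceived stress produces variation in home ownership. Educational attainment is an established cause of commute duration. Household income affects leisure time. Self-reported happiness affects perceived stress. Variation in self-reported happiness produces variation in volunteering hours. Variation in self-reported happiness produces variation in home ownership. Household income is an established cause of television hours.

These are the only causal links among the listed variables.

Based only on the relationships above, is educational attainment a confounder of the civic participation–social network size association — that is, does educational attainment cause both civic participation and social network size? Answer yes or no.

Educational attainment has no stated causal path to social network size. A confounder must cause both variables, so educational attainment does not qualify.

no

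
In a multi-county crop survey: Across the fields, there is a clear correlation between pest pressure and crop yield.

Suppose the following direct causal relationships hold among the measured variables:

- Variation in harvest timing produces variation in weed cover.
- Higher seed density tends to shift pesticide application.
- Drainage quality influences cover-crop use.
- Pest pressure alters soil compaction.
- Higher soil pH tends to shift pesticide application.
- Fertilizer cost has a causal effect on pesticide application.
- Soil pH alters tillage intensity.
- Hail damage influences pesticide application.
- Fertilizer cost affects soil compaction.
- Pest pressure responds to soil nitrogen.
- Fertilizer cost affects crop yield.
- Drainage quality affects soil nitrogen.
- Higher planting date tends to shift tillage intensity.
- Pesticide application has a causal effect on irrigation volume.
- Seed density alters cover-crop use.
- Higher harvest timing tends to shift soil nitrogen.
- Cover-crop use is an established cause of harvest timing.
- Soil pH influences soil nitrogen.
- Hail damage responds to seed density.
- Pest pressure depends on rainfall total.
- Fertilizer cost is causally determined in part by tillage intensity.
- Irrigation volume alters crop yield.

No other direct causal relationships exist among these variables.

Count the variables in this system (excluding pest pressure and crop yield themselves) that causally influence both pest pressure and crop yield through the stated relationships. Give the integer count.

The common causes are: seed density (to pest pressure via seed density → cover-crop use → harvest timing → soil nitrogen → pest pressure; to crop yield via seed density → pesticide application → irrigation volume → crop yield); soil pH (to pest pressure via soil pH → soil nitrogen → pest pressure; to crop yield via soil pH → tillage intensity → fertilizer cost → crop yield).
Every other variable lacks a causal path to at least one of pest pressure and crop yield.

2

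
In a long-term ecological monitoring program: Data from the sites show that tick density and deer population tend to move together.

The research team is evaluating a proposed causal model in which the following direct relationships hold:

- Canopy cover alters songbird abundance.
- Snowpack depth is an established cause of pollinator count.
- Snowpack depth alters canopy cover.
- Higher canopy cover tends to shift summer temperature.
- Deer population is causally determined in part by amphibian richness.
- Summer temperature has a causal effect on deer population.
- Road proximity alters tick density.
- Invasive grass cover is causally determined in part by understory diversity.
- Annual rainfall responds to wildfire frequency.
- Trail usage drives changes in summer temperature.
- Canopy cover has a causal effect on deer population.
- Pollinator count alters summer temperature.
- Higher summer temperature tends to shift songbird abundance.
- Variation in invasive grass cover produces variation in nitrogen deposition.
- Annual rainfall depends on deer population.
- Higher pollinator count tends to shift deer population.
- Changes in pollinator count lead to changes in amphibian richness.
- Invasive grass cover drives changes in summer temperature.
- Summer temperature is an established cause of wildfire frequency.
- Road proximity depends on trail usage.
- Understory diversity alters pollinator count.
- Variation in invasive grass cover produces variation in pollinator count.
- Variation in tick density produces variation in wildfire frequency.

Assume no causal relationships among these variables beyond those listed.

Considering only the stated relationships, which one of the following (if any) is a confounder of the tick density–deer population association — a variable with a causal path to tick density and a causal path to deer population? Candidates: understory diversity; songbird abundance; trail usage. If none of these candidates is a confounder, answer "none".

Trail usage causes tick density (trail usage → road proximity → tick density) and also causes deer population (trail usage → summer temperature → deer population); it is a common cause of both.
Each of the other candidates lacks a causal path to at least one of tick density and deer population, so they do not confound the relationship.

trail usage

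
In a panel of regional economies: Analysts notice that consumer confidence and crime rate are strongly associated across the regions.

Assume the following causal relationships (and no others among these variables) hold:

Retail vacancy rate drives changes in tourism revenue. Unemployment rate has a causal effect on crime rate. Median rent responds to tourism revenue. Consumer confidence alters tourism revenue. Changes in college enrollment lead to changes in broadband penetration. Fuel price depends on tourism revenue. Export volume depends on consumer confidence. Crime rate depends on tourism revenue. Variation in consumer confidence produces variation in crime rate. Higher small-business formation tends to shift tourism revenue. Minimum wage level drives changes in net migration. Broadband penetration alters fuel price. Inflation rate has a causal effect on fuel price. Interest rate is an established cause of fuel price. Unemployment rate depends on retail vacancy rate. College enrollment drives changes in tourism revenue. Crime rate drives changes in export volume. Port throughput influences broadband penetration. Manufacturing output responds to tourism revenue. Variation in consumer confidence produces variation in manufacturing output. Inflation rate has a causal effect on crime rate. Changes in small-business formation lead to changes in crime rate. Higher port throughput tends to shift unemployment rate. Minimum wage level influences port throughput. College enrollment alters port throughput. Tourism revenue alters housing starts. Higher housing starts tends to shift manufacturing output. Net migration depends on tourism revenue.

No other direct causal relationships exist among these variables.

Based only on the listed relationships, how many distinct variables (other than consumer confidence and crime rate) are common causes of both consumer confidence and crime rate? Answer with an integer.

No listed variable has a causal path to both consumer confidence and crime rate, so there are no common causes.

0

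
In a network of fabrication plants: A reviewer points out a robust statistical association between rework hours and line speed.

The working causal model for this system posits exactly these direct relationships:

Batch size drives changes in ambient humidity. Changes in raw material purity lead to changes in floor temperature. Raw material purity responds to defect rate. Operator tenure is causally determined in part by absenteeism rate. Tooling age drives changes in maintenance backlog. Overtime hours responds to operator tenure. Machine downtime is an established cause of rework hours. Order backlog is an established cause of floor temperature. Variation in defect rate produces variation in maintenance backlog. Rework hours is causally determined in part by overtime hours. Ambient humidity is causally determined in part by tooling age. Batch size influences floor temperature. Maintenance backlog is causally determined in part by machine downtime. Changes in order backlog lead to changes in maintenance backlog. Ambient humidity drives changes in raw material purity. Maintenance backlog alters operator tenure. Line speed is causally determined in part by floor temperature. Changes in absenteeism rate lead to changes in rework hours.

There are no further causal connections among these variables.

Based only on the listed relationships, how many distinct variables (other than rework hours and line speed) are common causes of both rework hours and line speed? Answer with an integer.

3

The common causes are: defect rate (to rework hours via defect rate → maintenance backlog → operator tenure → overtime hours → rework hours; to line speed via defect rate → raw material purity → floor temperature → line speed); order backlog (to rework hours via order backlog → maintenance backlog → operator tenure → overtime hours → rework hours; to line speed via order backlog → floor temperature → line speed); tooling age (to rework hours via tooling age → maintenance backlog → operator tenure → overtime hours → rework hours; to line speed via tooling age → ambient humidity → raw material purity → floor temperature → line speed).
Every other variable lacks a causal path to at least one of rework hours and line speed.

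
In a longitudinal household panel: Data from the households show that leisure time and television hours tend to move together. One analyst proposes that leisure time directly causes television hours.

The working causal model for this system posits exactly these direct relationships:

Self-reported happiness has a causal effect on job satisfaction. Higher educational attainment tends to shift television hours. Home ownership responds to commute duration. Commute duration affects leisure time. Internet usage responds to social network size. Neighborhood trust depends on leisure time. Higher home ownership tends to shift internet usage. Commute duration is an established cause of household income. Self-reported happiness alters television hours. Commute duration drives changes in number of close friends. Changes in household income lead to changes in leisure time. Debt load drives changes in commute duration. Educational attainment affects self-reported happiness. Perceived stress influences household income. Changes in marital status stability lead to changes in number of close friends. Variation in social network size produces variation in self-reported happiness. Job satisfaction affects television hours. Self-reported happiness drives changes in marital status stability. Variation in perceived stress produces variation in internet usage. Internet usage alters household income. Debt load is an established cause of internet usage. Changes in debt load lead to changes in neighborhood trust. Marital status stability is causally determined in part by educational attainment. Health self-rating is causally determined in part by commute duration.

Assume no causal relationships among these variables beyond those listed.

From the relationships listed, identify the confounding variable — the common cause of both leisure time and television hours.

Social network size has a causal path to leisure time (social network size → internet usage → household income → leisure time) and a separate causal path to television hours (social network size → self-reported happiness → television hours), so it is a common cause of both.
No stated relationship gives leisure time a causal route to television hours, so the correlation is explained by the shared upstream cause rather than a direct effect.

social network size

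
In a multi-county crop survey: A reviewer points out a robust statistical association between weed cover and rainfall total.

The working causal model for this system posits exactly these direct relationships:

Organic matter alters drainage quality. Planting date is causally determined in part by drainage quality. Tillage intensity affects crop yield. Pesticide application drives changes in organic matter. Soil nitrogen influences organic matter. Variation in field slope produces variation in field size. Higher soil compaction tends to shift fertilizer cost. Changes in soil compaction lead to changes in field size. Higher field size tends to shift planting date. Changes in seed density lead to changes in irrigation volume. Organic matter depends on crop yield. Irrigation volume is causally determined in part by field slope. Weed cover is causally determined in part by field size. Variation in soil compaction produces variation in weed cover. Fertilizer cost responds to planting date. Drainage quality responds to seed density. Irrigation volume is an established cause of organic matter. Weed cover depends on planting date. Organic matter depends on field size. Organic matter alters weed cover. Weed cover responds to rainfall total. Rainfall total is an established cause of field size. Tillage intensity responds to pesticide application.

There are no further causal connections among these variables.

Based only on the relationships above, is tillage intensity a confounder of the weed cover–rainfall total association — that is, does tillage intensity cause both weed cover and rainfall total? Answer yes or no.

no

Tillage intensity has no stated causal path to rainfall total. A confounder must cause both variables, so tillage intensity does not qualify.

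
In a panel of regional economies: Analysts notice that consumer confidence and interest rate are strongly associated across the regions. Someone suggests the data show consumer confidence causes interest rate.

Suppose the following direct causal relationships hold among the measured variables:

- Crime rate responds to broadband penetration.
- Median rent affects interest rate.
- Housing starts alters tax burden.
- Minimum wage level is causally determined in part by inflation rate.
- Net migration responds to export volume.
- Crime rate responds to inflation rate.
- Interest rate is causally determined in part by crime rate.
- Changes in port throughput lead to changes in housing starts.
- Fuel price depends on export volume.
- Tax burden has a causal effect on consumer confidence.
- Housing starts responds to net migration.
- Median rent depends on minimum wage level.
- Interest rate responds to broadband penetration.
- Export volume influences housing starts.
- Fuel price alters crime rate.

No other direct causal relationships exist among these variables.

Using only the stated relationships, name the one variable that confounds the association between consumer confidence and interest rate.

Export volume has a causal path to consumer confidence (export volume → housing starts → tax burden → consumer confidence) and a separate causal path to interest rate (export volume → fuel price → crime rate → interest rate), so it is a common cause of both.
No stated relationship gives consumer confidence a causal route to interest rate, so the correlation is explained by the shared upstream cause rather than a direct effect.

export volume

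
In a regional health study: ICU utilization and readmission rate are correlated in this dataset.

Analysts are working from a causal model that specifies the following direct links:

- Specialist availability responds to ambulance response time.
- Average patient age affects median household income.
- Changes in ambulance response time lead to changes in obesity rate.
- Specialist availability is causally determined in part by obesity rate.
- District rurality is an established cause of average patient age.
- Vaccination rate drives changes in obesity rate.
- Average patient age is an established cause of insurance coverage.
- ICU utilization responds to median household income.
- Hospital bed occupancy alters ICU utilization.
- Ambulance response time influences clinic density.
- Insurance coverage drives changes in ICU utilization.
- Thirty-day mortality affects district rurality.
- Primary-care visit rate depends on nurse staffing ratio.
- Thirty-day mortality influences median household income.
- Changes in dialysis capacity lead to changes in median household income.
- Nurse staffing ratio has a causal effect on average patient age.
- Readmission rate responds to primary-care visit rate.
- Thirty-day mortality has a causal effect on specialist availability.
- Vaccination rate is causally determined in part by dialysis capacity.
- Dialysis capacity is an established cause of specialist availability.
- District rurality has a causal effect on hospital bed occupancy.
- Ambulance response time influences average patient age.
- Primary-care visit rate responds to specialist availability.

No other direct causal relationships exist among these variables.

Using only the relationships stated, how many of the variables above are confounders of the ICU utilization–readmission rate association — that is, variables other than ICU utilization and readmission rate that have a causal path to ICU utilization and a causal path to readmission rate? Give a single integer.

4

The common causes are: ambulance response time (to ICU utilization via ambulance response time → average patient age → median household income → ICU utilization; to readmission rate via ambulance response time → specialist availability → primary-care visit rate → readmission rate); dialysis capacity (to ICU utilization via dialysis capacity → median household income → ICU utilization; to readmission rate via dialysis capacity → specialist availability → primary-care visit rate → readmission rate); nurse staffing ratio (to ICU utilization via nurse staffing ratio → average patient age → median household income → ICU utilization; to readmission rate via nurse staffing ratio → primary-care visit rate → readmission rate); thirty-day mortality (to ICU utilization via thirty-day mortality → median household income → ICU utilization; to readmission rate via thirty-day mortality → specialist availability → primary-care visit rate → readmission rate).
Every other variable lacks a causal path to at least one of ICU utilization and readmission rate.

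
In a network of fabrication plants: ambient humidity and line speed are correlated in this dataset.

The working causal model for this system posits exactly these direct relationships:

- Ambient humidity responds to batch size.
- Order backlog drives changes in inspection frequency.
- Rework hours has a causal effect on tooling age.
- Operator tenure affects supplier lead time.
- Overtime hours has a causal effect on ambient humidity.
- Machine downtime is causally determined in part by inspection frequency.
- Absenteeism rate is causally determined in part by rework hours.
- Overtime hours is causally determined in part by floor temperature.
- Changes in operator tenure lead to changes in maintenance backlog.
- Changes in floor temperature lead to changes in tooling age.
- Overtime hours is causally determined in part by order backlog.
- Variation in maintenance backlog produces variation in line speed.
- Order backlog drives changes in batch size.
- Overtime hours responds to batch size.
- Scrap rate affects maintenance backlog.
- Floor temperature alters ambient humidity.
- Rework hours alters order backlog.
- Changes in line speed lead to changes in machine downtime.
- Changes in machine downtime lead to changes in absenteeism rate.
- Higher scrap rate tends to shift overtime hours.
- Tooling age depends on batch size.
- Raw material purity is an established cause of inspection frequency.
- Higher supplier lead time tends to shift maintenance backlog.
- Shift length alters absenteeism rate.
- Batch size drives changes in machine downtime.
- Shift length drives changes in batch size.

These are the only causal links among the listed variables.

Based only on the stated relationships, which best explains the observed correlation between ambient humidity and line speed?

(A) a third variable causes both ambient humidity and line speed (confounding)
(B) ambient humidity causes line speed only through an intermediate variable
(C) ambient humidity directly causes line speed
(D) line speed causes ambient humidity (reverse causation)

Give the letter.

A

Scrap rate causes ambient humidity (scrap rate → overtime hours → ambient humidity) and line speed (scrap rate → maintenance backlog → line speed) — a common cause creating the correlation.
There is no stated path from ambient humidity to line speed or from line speed to ambient humidity, so neither direct nor reverse causation applies.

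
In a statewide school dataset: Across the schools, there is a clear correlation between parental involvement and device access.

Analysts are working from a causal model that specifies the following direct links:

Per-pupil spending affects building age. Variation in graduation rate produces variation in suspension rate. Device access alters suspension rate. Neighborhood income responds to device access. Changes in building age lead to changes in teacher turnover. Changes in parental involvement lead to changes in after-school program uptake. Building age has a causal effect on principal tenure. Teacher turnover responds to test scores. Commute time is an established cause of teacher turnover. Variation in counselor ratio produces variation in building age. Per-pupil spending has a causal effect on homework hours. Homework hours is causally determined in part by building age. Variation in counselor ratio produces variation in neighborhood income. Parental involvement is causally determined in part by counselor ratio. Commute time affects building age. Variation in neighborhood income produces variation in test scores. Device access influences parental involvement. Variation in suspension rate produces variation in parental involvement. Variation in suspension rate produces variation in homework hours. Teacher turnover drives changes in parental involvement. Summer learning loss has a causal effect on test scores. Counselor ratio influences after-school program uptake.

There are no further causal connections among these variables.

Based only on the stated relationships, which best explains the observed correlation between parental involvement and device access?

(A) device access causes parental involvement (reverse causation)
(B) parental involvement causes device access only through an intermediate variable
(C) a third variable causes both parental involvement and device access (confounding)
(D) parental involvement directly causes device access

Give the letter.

The stated link runs device access → parental involvement; parental involvement has no causal path to device access. No variable causes both, so confounding is ruled out. The correlation reflects reverse causation.

A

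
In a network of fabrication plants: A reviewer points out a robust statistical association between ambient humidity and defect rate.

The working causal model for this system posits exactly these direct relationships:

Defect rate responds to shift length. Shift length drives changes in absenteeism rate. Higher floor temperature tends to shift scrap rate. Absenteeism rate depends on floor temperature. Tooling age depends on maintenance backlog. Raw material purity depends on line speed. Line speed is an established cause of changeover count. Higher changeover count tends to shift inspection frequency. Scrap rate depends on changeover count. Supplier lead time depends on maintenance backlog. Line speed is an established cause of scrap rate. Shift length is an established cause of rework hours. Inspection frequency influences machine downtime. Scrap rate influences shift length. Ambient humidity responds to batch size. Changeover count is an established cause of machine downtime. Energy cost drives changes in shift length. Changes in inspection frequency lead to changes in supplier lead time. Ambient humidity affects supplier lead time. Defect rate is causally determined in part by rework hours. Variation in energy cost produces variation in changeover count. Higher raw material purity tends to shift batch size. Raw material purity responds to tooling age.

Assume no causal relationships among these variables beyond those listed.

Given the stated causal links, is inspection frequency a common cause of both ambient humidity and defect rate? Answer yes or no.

Inspection frequency has no stated causal path to either ambient humidity or defect rate. A confounder must cause both variables, so inspection frequency does not qualify.

no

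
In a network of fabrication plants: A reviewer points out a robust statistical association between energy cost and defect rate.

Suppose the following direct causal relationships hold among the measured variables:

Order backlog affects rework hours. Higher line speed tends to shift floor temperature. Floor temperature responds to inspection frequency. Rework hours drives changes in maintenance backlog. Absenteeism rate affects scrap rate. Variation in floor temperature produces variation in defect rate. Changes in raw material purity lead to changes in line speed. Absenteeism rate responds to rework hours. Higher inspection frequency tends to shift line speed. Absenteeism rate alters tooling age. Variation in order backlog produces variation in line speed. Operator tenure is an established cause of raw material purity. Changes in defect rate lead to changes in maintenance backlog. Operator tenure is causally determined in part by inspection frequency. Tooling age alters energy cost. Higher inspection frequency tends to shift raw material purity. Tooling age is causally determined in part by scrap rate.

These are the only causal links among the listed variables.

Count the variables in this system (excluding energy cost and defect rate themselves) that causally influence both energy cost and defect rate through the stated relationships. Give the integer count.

The common causes are: order backlog (to energy cost via order backlog → rework hours → absenteeism rate → tooling age → energy cost; to defect rate via order backlog → line speed → floor temperature → defect rate).
Every other variable lacks a causal path to at least one of energy cost and defect rate.

1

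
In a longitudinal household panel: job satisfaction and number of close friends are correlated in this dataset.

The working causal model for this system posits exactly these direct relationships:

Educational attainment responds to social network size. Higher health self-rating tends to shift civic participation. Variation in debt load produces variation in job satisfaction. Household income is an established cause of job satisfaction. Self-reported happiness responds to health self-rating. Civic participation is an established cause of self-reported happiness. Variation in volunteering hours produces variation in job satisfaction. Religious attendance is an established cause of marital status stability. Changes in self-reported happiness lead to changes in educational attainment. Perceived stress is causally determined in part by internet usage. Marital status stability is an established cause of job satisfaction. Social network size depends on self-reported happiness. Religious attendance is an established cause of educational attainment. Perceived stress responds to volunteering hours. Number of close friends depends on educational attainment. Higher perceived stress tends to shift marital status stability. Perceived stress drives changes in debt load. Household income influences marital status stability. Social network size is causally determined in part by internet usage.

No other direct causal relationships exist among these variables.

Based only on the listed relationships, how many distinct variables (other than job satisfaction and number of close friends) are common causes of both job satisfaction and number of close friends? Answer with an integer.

The common causes are: internet usage (to job satisfaction via internet usage → perceived stress → marital status stability → job satisfaction; to number of close friends via internet usage → social network size → educational attainment → number of close friends); religious attendance (to job satisfaction via religious attendance → marital status stability → job satisfaction; to number of close friends via religious attendance → educational attainment → number of close friends).
Every other variable lacks a causal path to at least one of job satisfaction and number of close friends.

2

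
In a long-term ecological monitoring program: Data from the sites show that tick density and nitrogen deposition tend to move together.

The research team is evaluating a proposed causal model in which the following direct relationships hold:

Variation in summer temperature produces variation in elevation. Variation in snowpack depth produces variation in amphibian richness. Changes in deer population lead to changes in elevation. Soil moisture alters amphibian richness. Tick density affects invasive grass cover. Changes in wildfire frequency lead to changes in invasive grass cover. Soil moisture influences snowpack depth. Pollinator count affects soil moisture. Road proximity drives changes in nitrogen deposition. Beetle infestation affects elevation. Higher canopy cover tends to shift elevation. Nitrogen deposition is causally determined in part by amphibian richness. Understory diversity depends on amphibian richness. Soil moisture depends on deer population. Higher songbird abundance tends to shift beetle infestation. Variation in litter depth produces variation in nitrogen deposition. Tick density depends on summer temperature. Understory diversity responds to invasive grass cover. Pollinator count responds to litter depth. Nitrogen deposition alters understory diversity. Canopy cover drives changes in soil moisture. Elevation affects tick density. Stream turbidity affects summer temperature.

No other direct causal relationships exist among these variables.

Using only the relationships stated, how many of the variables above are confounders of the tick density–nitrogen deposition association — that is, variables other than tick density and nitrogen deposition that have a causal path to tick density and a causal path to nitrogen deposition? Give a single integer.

2

The common causes are: canopy cover (to tick density via canopy cover → elevation → tick density; to nitrogen deposition via canopy cover → soil moisture → amphibian richness → nitrogen deposition); deer population (to tick density via deer population → elevation → tick density; to nitrogen deposition via deer population → soil moisture → amphibian richness → nitrogen deposition).
Every other variable lacks a causal path to at least one of tick density and nitrogen deposition.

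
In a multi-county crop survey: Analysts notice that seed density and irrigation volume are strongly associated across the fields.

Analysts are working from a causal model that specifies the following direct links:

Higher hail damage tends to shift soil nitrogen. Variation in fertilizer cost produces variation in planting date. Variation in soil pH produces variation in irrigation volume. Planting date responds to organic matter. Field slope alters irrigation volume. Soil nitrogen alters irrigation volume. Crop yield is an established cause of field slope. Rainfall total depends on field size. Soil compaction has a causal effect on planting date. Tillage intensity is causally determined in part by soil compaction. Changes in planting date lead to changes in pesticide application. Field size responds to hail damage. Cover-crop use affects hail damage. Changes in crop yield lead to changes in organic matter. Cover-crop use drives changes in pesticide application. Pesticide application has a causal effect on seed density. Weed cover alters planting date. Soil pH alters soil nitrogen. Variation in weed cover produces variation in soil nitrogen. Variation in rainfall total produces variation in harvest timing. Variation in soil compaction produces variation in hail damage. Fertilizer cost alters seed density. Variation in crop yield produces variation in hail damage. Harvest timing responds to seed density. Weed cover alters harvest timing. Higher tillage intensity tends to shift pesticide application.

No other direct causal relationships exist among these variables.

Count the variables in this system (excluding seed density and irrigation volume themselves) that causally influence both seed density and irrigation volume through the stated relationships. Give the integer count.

The common causes are: cover-crop use (to seed density via cover-crop use → pesticide application → seed density; to irrigation volume via cover-crop use → hail damage → soil nitrogen → irrigation volume); crop yield (to seed density via crop yield → organic matter → planting date → pesticide application → seed density; to irrigation volume via crop yield → field slope → irrigation volume); soil compaction (to seed density via soil compaction → tillage intensity → pesticide application → seed density; to irrigation volume via soil compaction → hail damage → soil nitrogen → irrigation volume); weed cover (to seed density via weed cover → planting date → pesticide application → seed density; to irrigation volume via weed cover → soil nitrogen → irrigation volume).
Every other variable lacks a causal path to at least one of seed density and irrigation volume.

4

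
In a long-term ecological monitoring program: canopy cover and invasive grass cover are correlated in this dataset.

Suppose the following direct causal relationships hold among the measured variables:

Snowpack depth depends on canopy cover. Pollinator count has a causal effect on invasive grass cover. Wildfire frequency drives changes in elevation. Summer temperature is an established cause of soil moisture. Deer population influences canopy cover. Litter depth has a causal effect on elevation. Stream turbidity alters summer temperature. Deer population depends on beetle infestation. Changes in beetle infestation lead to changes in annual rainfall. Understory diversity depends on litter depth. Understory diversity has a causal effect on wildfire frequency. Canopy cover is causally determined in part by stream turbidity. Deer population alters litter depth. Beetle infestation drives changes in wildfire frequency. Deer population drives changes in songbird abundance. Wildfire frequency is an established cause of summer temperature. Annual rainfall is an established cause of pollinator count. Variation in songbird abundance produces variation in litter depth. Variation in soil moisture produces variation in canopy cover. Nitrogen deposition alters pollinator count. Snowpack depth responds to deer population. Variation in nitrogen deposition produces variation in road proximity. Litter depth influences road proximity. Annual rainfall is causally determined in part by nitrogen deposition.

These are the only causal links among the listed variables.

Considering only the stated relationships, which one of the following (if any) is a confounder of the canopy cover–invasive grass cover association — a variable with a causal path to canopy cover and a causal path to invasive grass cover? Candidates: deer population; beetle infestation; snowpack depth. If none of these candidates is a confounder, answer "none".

beetle infestation

Beetle infestation causes canopy cover (beetle infestation → deer population → canopy cover) and also causes invasive grass cover (beetle infestation → annual rainfall → pollinator count → invasive grass cover); it is a common cause of both.
Each of the other candidates lacks a causal path to at least one of canopy cover and invasive grass cover, so they do not confound the relationship.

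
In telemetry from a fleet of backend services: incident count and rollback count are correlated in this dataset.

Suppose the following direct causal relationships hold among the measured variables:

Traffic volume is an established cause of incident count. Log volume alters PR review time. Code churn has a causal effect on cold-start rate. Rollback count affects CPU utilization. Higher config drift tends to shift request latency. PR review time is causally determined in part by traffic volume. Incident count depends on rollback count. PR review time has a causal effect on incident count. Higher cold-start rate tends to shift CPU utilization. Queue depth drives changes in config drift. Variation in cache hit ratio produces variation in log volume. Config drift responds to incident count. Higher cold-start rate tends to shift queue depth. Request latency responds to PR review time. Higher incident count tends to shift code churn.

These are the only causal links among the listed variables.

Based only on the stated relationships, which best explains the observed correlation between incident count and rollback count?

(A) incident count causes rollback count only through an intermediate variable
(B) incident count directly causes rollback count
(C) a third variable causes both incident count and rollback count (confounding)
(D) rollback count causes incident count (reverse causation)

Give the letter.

D

The stated link runs rollback count → incident count; incident count has no causal path to rollback count. No variable causes both, so confounding is ruled out. The correlation reflects reverse causation.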